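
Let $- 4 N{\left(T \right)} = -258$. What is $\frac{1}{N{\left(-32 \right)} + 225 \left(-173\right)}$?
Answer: $- \frac{2}{77721} \approx -2.5733 \cdot 10^{-5}$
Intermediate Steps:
$N{\left(T \right)} = \frac{129}{2}$ ($N{\left(T \right)} = \left(- \frac{1}{4}\right) \left(-258\right) = \frac{129}{2}$)
$\frac{1}{N{\left(-32 \right)} + 225 \left(-173\right)} = \frac{1}{\frac{129}{2} + 225 \left(-173\right)} = \frac{1}{\frac{129}{2} - 38925} = \frac{1}{- \frac{77721}{2}} = - \frac{2}{77721}$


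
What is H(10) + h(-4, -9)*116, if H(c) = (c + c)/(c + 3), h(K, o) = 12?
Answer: 18116/13 ≈ 1393.5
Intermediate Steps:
H(c) = 2*c/(3 + c) (H(c) = (2*c)/(3 + c) = 2*c/(3 + c))
H(10) + h(-4, -9)*116 = 2*10/(3 + 10) + 12*116 = 2*10/13 + 1392 = 2*10*(1/13) + 1392 = 20/13 + 1392 = 18116/13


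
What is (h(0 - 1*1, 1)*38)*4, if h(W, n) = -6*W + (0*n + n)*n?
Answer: 1064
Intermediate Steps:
h(W, n) = n² - 6*W (h(W, n) = -6*W + (0 + n)*n = -6*W + n*n = -6*W + n² = n² - 6*W)
(h(0 - 1*1, 1)*38)*4 = ((1² - 6*(0 - 1*1))*38)*4 = ((1 - 6*(0 - 1))*38)*4 = ((1 - 6*(-1))*38)*4 = ((1 + 6)*38)*4 = (7*38)*4 = 266*4 = 1064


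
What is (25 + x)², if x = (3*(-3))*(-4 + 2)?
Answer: 1849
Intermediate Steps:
x = 18 (x = -9*(-2) = 18)
(25 + x)² = (25 + 18)² = 43² = 1849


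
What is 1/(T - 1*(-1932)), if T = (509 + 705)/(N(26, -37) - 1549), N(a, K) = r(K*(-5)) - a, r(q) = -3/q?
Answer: 145689/281358853 ≈ 0.00051781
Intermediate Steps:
N(a, K) = -a + 3/(5*K) (N(a, K) = -3*(-1/(5*K)) - a = -(-3)/(5*K) - a = 3/(5*K) - a = -a + 3/(5*K))
T = -112295/145689 (T = (509 + 705)/((-1*26 + (3/5)/(-37)) - 1549) = 1214/((-26 + (3/5)*(-1/37)) - 1549) = 1214/((-26 - 3/185) - 1549) = 1214/(-4813/185 - 1549) = 1214/(-291378/185) = 1214*(-185/291378) = -112295/145689 ≈ -0.77079)
1/(T - 1*(-1932)) = 1/(-112295/145689 - 1*(-1932)) = 1/(-112295/145689 + 1932) = 1/(281358853/145689) = 145689/281358853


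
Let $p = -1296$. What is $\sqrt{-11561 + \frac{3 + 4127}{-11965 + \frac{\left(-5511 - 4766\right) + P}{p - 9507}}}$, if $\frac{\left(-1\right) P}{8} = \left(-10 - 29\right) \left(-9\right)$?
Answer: $\frac{4 i \sqrt{34674530379155}}{219059} \approx 107.52 i$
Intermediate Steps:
$P = -2808$ ($P = - 8 \left(-10 - 29\right) \left(-9\right) = - 8 \left(\left(-39\right) \left(-9\right)\right) = \left(-8\right) 351 = -2808$)
$\sqrt{-11561 + \frac{3 + 4127}{-11965 + \frac{\left(-5511 - 4766\right) + P}{p - 9507}}} = \sqrt{-11561 + \frac{3 + 4127}{-11965 + \frac{\left(-5511 - 4766\right) - 2808}{-1296 - 9507}}} = \sqrt{-11561 + \frac{4130}{-11965 + \frac{-10277 - 2808}{-10803}}} = \sqrt{-11561 + \frac{4130}{-11965 - - \frac{13085}{10803}}} = \sqrt{-11561 + \frac{4130}{-11965 + \frac{13085}{10803}}} = \sqrt{-11561 + \frac{4130}{- \frac{129244810}{10803}}} = \sqrt{-11561 + 4130 \left(- \frac{10803}{129244810}\right)} = \sqrt{-11561 - \frac{75621}{219059}} = \sqrt{- \frac{2532616720}{219059}} = \frac{4 i \sqrt{34674530379155}}{219059}$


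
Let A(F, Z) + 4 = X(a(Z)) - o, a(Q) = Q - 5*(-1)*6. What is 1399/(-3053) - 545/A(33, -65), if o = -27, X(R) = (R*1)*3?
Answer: 1549167/250346 ≈ 6.1881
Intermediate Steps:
a(Q) = 30 + Q (a(Q) = Q + 5*6 = Q + 30 = 30 + Q)
X(R) = 3*R (X(R) = R*3 = 3*R)
A(F, Z) = 113 + 3*Z (A(F, Z) = -4 + (3*(30 + Z) - 1*(-27)) = -4 + ((90 + 3*Z) + 27) = -4 + (117 + 3*Z) = 113 + 3*Z)
1399/(-3053) - 545/A(33, -65) = 1399/(-3053) - 545/(113 + 3*(-65)) = 1399*(-1/3053) - 545/(113 - 195) = -1399/3053 - 545/(-82) = -1399/3053 - 545*(-1/82) = -1399/3053 + 545/82 = 1549167/250346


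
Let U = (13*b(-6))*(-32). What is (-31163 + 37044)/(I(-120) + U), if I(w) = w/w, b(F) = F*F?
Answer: -5881/14975 ≈ -0.39272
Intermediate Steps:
b(F) = F²
U = -14976 (U = (13*(-6)²)*(-32) = (13*36)*(-32) = 468*(-32) = -14976)
I(w) = 1
(-31163 + 37044)/(I(-120) + U) = (-31163 + 37044)/(1 - 14976) = 5881/(-14975) = 5881*(-1/14975) = -5881/14975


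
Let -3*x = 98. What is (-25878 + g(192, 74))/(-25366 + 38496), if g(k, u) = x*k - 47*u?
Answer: -17814/6565 ≈ -2.7135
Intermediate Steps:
x = -98/3 (x = -⅓*98 = -98/3 ≈ -32.667)
g(k, u) = -47*u - 98*k/3 (g(k, u) = -98*k/3 - 47*u = -47*u - 98*k/3)
(-25878 + g(192, 74))/(-25366 + 38496) = (-25878 + (-47*74 - 98/3*192))/(-25366 + 38496) = (-25878 + (-3478 - 6272))/13130 = (-25878 - 9750)*(1/13130) = -35628*1/13130 = -17814/6565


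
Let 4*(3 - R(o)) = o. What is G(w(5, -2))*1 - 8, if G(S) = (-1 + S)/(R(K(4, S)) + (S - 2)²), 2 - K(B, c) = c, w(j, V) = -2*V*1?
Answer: -38/5 ≈ -7.6000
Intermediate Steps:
w(j, V) = -2*V
K(B, c) = 2 - c
R(o) = 3 - o/4
G(S) = (-1 + S)/(5/2 + (-2 + S)² + S/4) (G(S) = (-1 + S)/((3 - (2 - S)/4) + (S - 2)²) = (-1 + S)/((3 + (-½ + S/4)) + (-2 + S)²) = (-1 + S)/((5/2 + S/4) + (-2 + S)²) = (-1 + S)/(5/2 + (-2 + S)² + S/4))
G(w(5, -2))*1 - 8 = (4*(-1 - 2*(-2))/(10 - 2*(-2) + 4*(-2 - 2*(-2))²))*1 - 8 = (4*(-1 + 4)/(10 + 4 + 4*(-2 + 4)²))*1 - 8 = (4*3/(10 + 4 + 4*2²))*1 - 8 = (4*3/(10 + 4 + 4*4))*1 - 8 = (4*3/(10 + 4 + 16))*1 - 8 = (4*3/30)*1 - 8 = (4*(1/30)*3)*1 - 8 = (⅖)*1 - 8 = ⅖ - 8 = -38/5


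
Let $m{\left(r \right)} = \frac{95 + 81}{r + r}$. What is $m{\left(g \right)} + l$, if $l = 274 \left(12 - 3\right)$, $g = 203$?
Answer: $\frac{500686}{203} \approx 2466.4$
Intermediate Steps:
$m{\left(r \right)} = \frac{88}{r}$ ($m{\left(r \right)} = \frac{176}{2 r} = 176 \frac{1}{2 r} = \frac{88}{r}$)
$l = 2466$ ($l = 274 \cdot 9 = 2466$)
$m{\left(g \right)} + l = \frac{88}{203} + 2466 = \frac{500686}{203}$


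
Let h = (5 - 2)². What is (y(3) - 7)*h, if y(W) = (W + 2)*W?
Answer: 72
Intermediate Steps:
y(W) = W*(2 + W) (y(W) = (2 + W)*W = W*(2 + W))
h = 9 (h = 3² = 9)
(y(3) - 7)*h = (3*(2 + 3) - 7)*9 = (3*5 - 7)*9 = (15 - 7)*9 = 8*9 = 72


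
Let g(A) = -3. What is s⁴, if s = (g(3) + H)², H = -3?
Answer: 1679616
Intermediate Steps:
s = 36 (s = (-3 - 3)² = (-6)² = 36)
s⁴ = 36⁴ = 1679616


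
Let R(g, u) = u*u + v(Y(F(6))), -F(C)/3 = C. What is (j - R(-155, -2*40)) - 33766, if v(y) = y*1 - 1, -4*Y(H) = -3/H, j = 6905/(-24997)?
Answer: -24096248843/599928 ≈ -40165.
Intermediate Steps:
F(C) = -3*C
j = -6905/24997 (j = 6905*(-1/24997) = -6905/24997 ≈ -0.27623)
Y(H) = 3/(4*H) (Y(H) = -(-3)/(4*H) = 3/(4*H))
v(y) = -1 + y (v(y) = y - 1 = -1 + y)
R(g, u) = -25/24 + u**2 (R(g, u) = u*u + (-1 + 3/(4*((-3*6)))) = u**2 + (-1 + (3/4)/(-18)) = u**2 + (-1 + (3/4)*(-1/18)) = u**2 + (-1 - 1/24) = u**2 - 25/24 = -25/24 + u**2)
(j - R(-155, -2*40)) - 33766 = (-6905/24997 - (-25/24 + (-2*40)**2)) - 33766 = (-6905/24997 - (-25/24 + (-80)**2)) - 33766 = (-6905/24997 - (-25/24 + 6400)) - 33766 = (-6905/24997 - 1*153575/24) - 33766 = (-6905/24997 - 153575/24) - 33766 = -3839079995/599928 - 33766 = -24096248843/599928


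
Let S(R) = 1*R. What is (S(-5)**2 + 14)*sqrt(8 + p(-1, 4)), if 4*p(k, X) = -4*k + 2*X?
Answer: 39*sqrt(11) ≈ 129.35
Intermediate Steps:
p(k, X) = X/2 - k (p(k, X) = (-4*k + 2*X)/4 = X/2 - k)
S(R) = R
(S(-5)**2 + 14)*sqrt(8 + p(-1, 4)) = ((-5)**2 + 14)*sqrt(8 + ((1/2)*4 - 1*(-1))) = (25 + 14)*sqrt(8 + (2 + 1)) = 39*sqrt(8 + 3) = 39*sqrt(11)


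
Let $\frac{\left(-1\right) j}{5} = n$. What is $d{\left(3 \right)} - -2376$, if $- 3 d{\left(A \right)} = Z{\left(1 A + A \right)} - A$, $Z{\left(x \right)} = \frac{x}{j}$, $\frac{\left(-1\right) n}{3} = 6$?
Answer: $\frac{106964}{45} \approx 2377.0$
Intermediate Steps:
$n = -18$ ($n = \left(-3\right) 6 = -18$)
$j = 90$ ($j = \left(-5\right) \left(-18\right) = 90$)
$Z{\left(x \right)} = \frac{x}{90}$
$d{\left(A \right)} = \frac{44 A}{135}$ ($d{\left(A \right)} = - \frac{\frac{1 A + A}{90} - A}{3} = - \frac{\frac{A + A}{90} - A}{3} = - \frac{\frac{2 A}{90} - A}{3} = - \frac{\frac{A}{45} - A}{3} = - \frac{\left(- \frac{44}{45}\right) A}{3} = \frac{44 A}{135}$)
$d{\left(3 \right)} - -2376 = \frac{44}{135} \cdot 3 - -2376 = \frac{44}{45} + 2376 = \frac{106964}{45}$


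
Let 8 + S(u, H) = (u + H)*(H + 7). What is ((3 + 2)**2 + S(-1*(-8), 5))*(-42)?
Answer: -7266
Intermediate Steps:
S(u, H) = -8 + (7 + H)*(H + u) (S(u, H) = -8 + (u + H)*(H + 7) = -8 + (H + u)*(7 + H) = -8 + (7 + H)*(H + u))
((3 + 2)**2 + S(-1*(-8), 5))*(-42) = ((3 + 2)**2 + (-8 + 5**2 + 7*5 + 7*(-1*(-8)) + 5*(-1*(-8))))*(-42) = (5**2 + (-8 + 25 + 35 + 7*8 + 5*8))*(-42) = (25 + (-8 + 25 + 35 + 56 + 40))*(-42) = (25 + 148)*(-42) = 173*(-42) = -7266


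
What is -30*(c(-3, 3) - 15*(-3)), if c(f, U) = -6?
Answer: -1170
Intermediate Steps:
-30*(c(-3, 3) - 15*(-3)) = -30*(-6 - 15*(-3)) = -30*(-6 + 45) = -30*39 = -1170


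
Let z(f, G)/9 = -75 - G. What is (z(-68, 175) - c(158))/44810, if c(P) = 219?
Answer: -2469/44810 ≈ -0.055099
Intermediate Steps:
z(f, G) = -675 - 9*G (z(f, G) = 9*(-75 - G) = -675 - 9*G)
(z(-68, 175) - c(158))/44810 = ((-675 - 9*175) - 1*219)/44810 = ((-675 - 1575) - 219)*(1/44810) = (-2250 - 219)*(1/44810) = -2469*1/44810 = -2469/44810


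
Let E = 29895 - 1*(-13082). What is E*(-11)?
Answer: -472747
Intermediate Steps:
E = 42977 (E = 29895 + 13082 = 42977)
E*(-11) = 42977*(-11) = -472747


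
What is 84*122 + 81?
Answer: 10329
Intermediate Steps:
84*122 + 81 = 10248 + 81 = 10329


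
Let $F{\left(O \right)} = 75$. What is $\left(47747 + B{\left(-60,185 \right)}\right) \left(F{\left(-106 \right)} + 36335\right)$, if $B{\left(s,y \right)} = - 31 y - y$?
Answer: $1522921070$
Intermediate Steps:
$B{\left(s,y \right)} = - 32 y$
$\left(47747 + B{\left(-60,185 \right)}\right) \left(F{\left(-106 \right)} + 36335\right) = \left(47747 - 5920\right) \left(75 + 36335\right) = \left(47747 - 5920\right) 36410 = 41827 \cdot 36410 = 1522921070$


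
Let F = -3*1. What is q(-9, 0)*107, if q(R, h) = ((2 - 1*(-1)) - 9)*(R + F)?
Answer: 7704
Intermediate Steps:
F = -3
q(R, h) = 18 - 6*R (q(R, h) = ((2 - 1*(-1)) - 9)*(R - 3) = ((2 + 1) - 9)*(-3 + R) = (3 - 9)*(-3 + R) = -6*(-3 + R) = 18 - 6*R)
q(-9, 0)*107 = (18 - 6*(-9))*107 = (18 + 54)*107 = 72*107 = 7704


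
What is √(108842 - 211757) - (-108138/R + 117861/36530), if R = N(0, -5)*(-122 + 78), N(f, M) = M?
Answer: 98108793/200915 + 3*I*√11435 ≈ 488.31 + 320.8*I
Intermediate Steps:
R = 220 (R = -5*(-122 + 78) = -5*(-44) = 220)
√(108842 - 211757) - (-108138/R + 117861/36530) = √(108842 - 211757) - (-108138/220 + 117861/36530) = √(-102915) - (-108138*1/220 + 117861*(1/36530)) = 3*I*√11435 - (-54069/110 + 117861/36530) = 3*I*√11435 - 1*(-98108793/200915) = 3*I*√11435 + 98108793/200915 = 98108793/200915 + 3*I*√11435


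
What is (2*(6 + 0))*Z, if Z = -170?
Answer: -2040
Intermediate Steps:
(2*(6 + 0))*Z = (2*(6 + 0))*(-170) = (2*6)*(-170) = 12*(-170) = -2040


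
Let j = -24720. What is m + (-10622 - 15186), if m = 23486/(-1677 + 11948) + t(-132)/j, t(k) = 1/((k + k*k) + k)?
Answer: -112433142222096671/4356908899200 ≈ -25806.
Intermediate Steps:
t(k) = 1/(k² + 2*k) (t(k) = 1/((k + k²) + k) = 1/(k² + 2*k))
m = 9962648456929/4356908899200 (m = 23486/(-1677 + 11948) + (1/((-132)*(2 - 132)))/(-24720) = 23486/10271 - 1/132/(-130)*(-1/24720) = 23486*(1/10271) - 1/132*(-1/130)*(-1/24720) = 23486/10271 + (1/17160)*(-1/24720) = 23486/10271 - 1/424195200 = 9962648456929/4356908899200 ≈ 2.2866)
m + (-10622 - 15186) = 9962648456929/4356908899200 + (-10622 - 15186) = 9962648456929/4356908899200 - 25808 = -112433142222096671/4356908899200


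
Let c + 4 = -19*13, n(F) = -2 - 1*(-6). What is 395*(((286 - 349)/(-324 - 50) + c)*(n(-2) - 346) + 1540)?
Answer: 6450216095/187 ≈ 3.4493e+7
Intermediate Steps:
n(F) = 4 (n(F) = -2 + 6 = 4)
c = -251 (c = -4 - 19*13 = -4 - 247 = -251)
395*(((286 - 349)/(-324 - 50) + c)*(n(-2) - 346) + 1540) = 395*(((286 - 349)/(-324 - 50) - 251)*(4 - 346) + 1540) = 395*((-63/(-374) - 251)*(-342) + 1540) = 395*((-63*(-1/374) - 251)*(-342) + 1540) = 395*((63/374 - 251)*(-342) + 1540) = 395*(-93811/374*(-342) + 1540) = 395*(16041681/187 + 1540) = 395*(16329661/187) = 6450216095/187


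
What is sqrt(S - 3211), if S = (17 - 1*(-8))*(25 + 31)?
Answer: I*sqrt(1811) ≈ 42.556*I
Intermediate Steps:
S = 1400 (S = (17 + 8)*56 = 25*56 = 1400)
sqrt(S - 3211) = sqrt(1400 - 3211) = sqrt(-1811) = I*sqrt(1811)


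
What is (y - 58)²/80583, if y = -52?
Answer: 12100/80583 ≈ 0.15016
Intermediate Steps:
(y - 58)²/80583 = (-52 - 58)²/80583 = (-110)²*(1/80583) = 12100*(1/80583) = 12100/80583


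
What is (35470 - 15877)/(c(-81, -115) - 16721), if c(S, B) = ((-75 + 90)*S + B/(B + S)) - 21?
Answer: -3840228/3519457 ≈ -1.0911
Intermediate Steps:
c(S, B) = -21 + 15*S + B/(B + S) (c(S, B) = (15*S + B/(B + S)) - 21 = -21 + 15*S + B/(B + S))
(35470 - 15877)/(c(-81, -115) - 16721) = (35470 - 15877)/((-21*(-81) - 20*(-115) + 15*(-81)**2 + 15*(-115)*(-81))/(-115 - 81) - 16721) = 19593/((1701 + 2300 + 15*6561 + 139725)/(-196) - 16721) = 19593/(-(1701 + 2300 + 98415 + 139725)/196 - 16721) = 19593/(-1/196*242141 - 16721) = 19593/(-242141/196 - 16721) = 19593/(-3519457/196) = 19593*(-196/3519457) = -3840228/3519457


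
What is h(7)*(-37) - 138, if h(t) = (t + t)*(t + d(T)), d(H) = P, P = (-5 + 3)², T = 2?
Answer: -5836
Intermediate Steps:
P = 4 (P = (-2)² = 4)
d(H) = 4
h(t) = 2*t*(4 + t) (h(t) = (t + t)*(t + 4) = (2*t)*(4 + t) = 2*t*(4 + t))
h(7)*(-37) - 138 = (2*7*(4 + 7))*(-37) - 138 = (2*7*11)*(-37) - 138 = 154*(-37) - 138 = -5698 - 138 = -5836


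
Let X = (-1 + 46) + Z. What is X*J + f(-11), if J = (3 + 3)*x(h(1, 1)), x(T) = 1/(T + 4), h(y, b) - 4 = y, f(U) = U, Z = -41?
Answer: -25/3 ≈ -8.3333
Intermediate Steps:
h(y, b) = 4 + y
X = 4 (X = (-1 + 46) - 41 = 45 - 41 = 4)
x(T) = 1/(4 + T)
J = 2/3 (J = (3 + 3)/(4 + (4 + 1)) = 6/(4 + 5) = 6/9 = 6*(1/9) = 2/3 ≈ 0.66667)
X*J + f(-11) = 4*(2/3) - 11 = 8/3 - 11 = -25/3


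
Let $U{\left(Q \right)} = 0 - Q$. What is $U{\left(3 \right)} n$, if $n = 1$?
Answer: $-3$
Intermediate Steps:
$U{\left(Q \right)} = - Q$
$U{\left(3 \right)} n = \left(-1\right) 3 \cdot 1 = \left(-3\right) 1 = -3$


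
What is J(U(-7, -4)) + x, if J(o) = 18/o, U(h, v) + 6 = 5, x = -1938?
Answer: -1956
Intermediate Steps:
U(h, v) = -1 (U(h, v) = -6 + 5 = -1)
J(U(-7, -4)) + x = 18/(-1) - 1938 = 18*(-1) - 1938 = -18 - 1938 = -1956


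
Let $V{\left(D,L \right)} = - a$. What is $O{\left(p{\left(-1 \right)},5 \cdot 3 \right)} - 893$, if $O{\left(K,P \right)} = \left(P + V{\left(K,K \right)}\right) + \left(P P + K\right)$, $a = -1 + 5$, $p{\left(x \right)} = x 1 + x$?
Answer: $-659$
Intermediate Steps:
$p{\left(x \right)} = 2 x$ ($p{\left(x \right)} = x + x = 2 x$)
$a = 4$
$V{\left(D,L \right)} = -4$ ($V{\left(D,L \right)} = \left(-1\right) 4 = -4$)
$O{\left(K,P \right)} = -4 + K + P + P^{2}$ ($O{\left(K,P \right)} = \left(P - 4\right) + \left(P P + K\right) = \left(-4 + P\right) + \left(P^{2} + K\right) = \left(-4 + P\right) + \left(K + P^{2}\right) = -4 + K + P + P^{2}$)
$O{\left(p{\left(-1 \right)},5 \cdot 3 \right)} - 893 = \left(-4 + 2 \left(-1\right) + 5 \cdot 3 + \left(5 \cdot 3\right)^{2}\right) - 893 = \left(-4 - 2 + 15 + 15^{2}\right) - 893 = \left(-4 - 2 + 15 + 225\right) - 893 = 234 - 893 = -659$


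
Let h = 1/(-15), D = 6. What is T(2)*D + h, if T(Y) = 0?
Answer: -1/15 ≈ -0.066667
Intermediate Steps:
h = -1/15 ≈ -0.066667
T(2)*D + h = 0*6 - 1/15 = 0 - 1/15 = -1/15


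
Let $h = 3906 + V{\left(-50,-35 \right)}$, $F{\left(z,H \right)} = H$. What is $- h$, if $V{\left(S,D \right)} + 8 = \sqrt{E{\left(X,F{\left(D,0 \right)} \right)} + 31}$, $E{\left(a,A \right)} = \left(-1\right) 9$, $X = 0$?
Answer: $-3898 - \sqrt{22} \approx -3902.7$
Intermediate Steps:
$E{\left(a,A \right)} = -9$
$V{\left(S,D \right)} = -8 + \sqrt{22}$ ($V{\left(S,D \right)} = -8 + \sqrt{-9 + 31} = -8 + \sqrt{22}$)
$h = 3898 + \sqrt{22}$ ($h = 3906 - \left(8 - \sqrt{22}\right) = 3898 + \sqrt{22} \approx 3902.7$)
$- h = - (3898 + \sqrt{22}) = -3898 - \sqrt{22}$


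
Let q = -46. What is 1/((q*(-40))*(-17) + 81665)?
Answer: 1/50385 ≈ 1.9847e-5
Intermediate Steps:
1/((q*(-40))*(-17) + 81665) = 1/(-46*(-40)*(-17) + 81665) = 1/(1840*(-17) + 81665) = 1/(-31280 + 81665) = 1/50385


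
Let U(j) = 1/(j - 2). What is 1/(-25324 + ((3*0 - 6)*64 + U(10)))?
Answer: -8/205663 ≈ -3.8899e-5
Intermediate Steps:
U(j) = 1/(-2 + j)
1/(-25324 + ((3*0 - 6)*64 + U(10))) = 1/(-25324 + ((3*0 - 6)*64 + 1/(-2 + 10))) = 1/(-25324 + ((0 - 6)*64 + 1/8)) = 1/(-25324 + (-6*64 + 1/8)) = 1/(-25324 + (-384 + 1/8)) = 1/(-25324 - 3071/8) = 1/(-205663/8) = -8/205663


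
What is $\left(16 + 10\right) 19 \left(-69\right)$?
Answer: $-34086$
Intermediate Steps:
$\left(16 + 10\right) 19 \left(-69\right) = 26 \cdot 19 \left(-69\right) = 494 \left(-69\right) = -34086$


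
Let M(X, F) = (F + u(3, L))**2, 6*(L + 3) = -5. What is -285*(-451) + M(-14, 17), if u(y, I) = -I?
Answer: 4642885/36 ≈ 1.2897e+5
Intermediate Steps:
L = -23/6 (L = -3 + (1/6)*(-5) = -3 - 5/6 = -23/6 ≈ -3.8333)
M(X, F) = (23/6 + F)**2 (M(X, F) = (F - 1*(-23/6))**2 = (F + 23/6)**2 = (23/6 + F)**2)
-285*(-451) + M(-14, 17) = -285*(-451) + (23 + 6*17)**2/36 = 128535 + (23 + 102)**2/36 = 128535 + (1/36)*125**2 = 128535 + (1/36)*15625 = 128535 + 15625/36 = 4642885/36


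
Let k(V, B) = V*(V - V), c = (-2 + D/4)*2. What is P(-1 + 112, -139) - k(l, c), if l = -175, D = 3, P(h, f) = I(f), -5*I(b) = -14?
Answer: 14/5 ≈ 2.8000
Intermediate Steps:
I(b) = 14/5 (I(b) = -⅕*(-14) = 14/5)
P(h, f) = 14/5
c = -5/2 (c = (-2 + 3/4)*2 = (-2 + 3*(¼))*2 = (-2 + ¾)*2 = -5/4*2 = -5/2 ≈ -2.5000)
k(V, B) = 0 (k(V, B) = V*0 = 0)
P(-1 + 112, -139) - k(l, c) = 14/5 - 1*0 = 14/5 + 0 = 14/5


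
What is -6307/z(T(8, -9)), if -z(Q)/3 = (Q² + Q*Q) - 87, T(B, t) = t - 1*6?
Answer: 6307/1089 ≈ 5.7915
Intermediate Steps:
T(B, t) = -6 + t (T(B, t) = t - 6 = -6 + t)
z(Q) = 261 - 6*Q² (z(Q) = -3*((Q² + Q*Q) - 87) = -3*((Q² + Q²) - 87) = -3*(2*Q² - 87) = -3*(-87 + 2*Q²) = 261 - 6*Q²)
-6307/z(T(8, -9)) = -6307/(261 - 6*(-6 - 9)²) = -6307/(261 - 6*(-15)²) = -6307/(261 - 6*225) = -6307/(261 - 1350) = -6307/(-1089) = -6307*(-1/1089) = 6307/1089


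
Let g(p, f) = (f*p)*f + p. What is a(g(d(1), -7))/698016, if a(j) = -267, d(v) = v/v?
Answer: -89/232672 ≈ -0.00038251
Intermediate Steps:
d(v) = 1
g(p, f) = p + p*f² (g(p, f) = p*f² + p = p + p*f²)
a(g(d(1), -7))/698016 = -267/698016 = -267*1/698016 = -89/232672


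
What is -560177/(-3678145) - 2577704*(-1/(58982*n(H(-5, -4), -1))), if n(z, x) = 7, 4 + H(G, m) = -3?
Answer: 4856225798889/759305219365 ≈ 6.3956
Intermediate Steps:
H(G, m) = -7 (H(G, m) = -4 - 3 = -7)
-560177/(-3678145) - 2577704*(-1/(58982*n(H(-5, -4), -1))) = -560177/(-3678145) - 2577704/(7*(-58982)) = -560177*(-1/3678145) - 2577704/(-412874) = 560177/3678145 - 2577704*(-1/412874) = 560177/3678145 + 1288852/206437 = 4856225798889/759305219365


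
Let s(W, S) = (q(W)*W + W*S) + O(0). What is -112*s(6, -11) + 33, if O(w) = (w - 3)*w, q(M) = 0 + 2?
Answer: 6081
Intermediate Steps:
q(M) = 2
O(w) = w*(-3 + w) (O(w) = (-3 + w)*w = w*(-3 + w))
s(W, S) = 2*W + S*W (s(W, S) = (2*W + W*S) + 0*(-3 + 0) = (2*W + S*W) + 0*(-3) = (2*W + S*W) + 0 = 2*W + S*W)
-112*s(6, -11) + 33 = -672*(2 - 11) + 33 = -672*(-9) + 33 = -112*(-54) + 33 = 6048 + 33 = 6081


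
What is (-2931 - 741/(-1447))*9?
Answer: -38163744/1447 ≈ -26374.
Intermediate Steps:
(-2931 - 741/(-1447))*9 = (-2931 - 741*(-1/1447))*9 = (-2931 + 741/1447)*9 = -4240416/1447*9 = -38163744/1447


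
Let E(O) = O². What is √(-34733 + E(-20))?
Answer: I*√34333 ≈ 185.29*I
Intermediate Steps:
√(-34733 + E(-20)) = √(-34733 + (-20)²) = √(-34733 + 400) = √(-34333) = I*√34333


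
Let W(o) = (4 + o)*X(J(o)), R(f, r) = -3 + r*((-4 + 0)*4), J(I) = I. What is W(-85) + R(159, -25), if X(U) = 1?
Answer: 316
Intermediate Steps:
R(f, r) = -3 - 16*r (R(f, r) = -3 + r*(-4*4) = -3 + r*(-16) = -3 - 16*r)
W(o) = 4 + o (W(o) = (4 + o)*1 = 4 + o)
W(-85) + R(159, -25) = (4 - 85) + (-3 - 16*(-25)) = -81 + (-3 + 400) = -81 + 397 = 316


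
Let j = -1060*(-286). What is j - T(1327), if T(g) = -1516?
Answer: 304676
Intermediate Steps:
j = 303160
j - T(1327) = 303160 - 1*(-1516) = 303160 + 1516 = 304676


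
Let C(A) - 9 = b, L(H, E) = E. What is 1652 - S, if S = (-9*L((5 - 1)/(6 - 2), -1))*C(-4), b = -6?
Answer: 1625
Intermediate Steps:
C(A) = 3 (C(A) = 9 - 6 = 3)
S = 27 (S = -9*(-1)*3 = 9*3 = 27)
1652 - S = 1652 - 1*27 = 1652 - 27 = 1625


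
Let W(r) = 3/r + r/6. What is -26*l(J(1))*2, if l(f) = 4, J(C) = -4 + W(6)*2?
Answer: -208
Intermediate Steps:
W(r) = 3/r + r/6 (W(r) = 3/r + r*(1/6) = 3/r + r/6)
J(C) = -1 (J(C) = -4 + (3/6 + (1/6)*6)*2 = -4 + (3*(1/6) + 1)*2 = -4 + (1/2 + 1)*2 = -4 + (3/2)*2 = -4 + 3 = -1)
-26*l(J(1))*2 = -26*4*2 = -104*2 = -208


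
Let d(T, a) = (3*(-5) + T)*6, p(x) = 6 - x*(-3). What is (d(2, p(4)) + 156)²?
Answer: 6084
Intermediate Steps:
p(x) = 6 + 3*x (p(x) = 6 - (-3)*x = 6 + 3*x)
d(T, a) = -90 + 6*T (d(T, a) = (-15 + T)*6 = -90 + 6*T)
(d(2, p(4)) + 156)² = ((-90 + 6*2) + 156)² = ((-90 + 12) + 156)² = (-78 + 156)² = 78² = 6084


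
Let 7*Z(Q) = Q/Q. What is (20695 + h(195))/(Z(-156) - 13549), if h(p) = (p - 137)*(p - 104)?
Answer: -181811/94842 ≈ -1.9170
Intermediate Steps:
h(p) = (-137 + p)*(-104 + p)
Z(Q) = ⅐ (Z(Q) = (Q/Q)/7 = (⅐)*1 = ⅐)
(20695 + h(195))/(Z(-156) - 13549) = (20695 + (14248 + 195² - 241*195))/(⅐ - 13549) = (20695 + (14248 + 38025 - 46995))/(-94842/7) = (20695 + 5278)*(-7/94842) = 25973*(-7/94842) = -181811/94842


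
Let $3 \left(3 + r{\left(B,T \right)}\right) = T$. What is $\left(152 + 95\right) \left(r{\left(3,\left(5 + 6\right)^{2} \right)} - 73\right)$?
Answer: $- \frac{26429}{3} \approx -8809.7$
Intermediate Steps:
$r{\left(B,T \right)} = -3 + \frac{T}{3}$
$\left(152 + 95\right) \left(r{\left(3,\left(5 + 6\right)^{2} \right)} - 73\right) = \left(152 + 95\right) \left(\left(-3 + \frac{\left(5 + 6\right)^{2}}{3}\right) - 73\right) = 247 \left(\left(-3 + \frac{11^{2}}{3}\right) - 73\right) = 247 \left(\left(-3 + \frac{1}{3} \cdot 121\right) - 73\right) = 247 \left(\left(-3 + \frac{121}{3}\right) - 73\right) = 247 \left(\frac{112}{3} - 73\right) = 247 \left(- \frac{107}{3}\right) = - \frac{26429}{3}$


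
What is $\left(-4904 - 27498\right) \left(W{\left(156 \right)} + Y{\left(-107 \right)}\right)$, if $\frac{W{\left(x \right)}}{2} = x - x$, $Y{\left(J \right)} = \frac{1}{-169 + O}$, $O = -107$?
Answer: $\frac{16201}{138} \approx 117.4$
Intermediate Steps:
$Y{\left(J \right)} = - \frac{1}{276}$ ($Y{\left(J \right)} = \frac{1}{-169 - 107} = \frac{1}{-276} = - \frac{1}{276}$)
$W{\left(x \right)} = 0$ ($W{\left(x \right)} = 2 \left(x - x\right) = 2 \cdot 0 = 0$)
$\left(-4904 - 27498\right) \left(W{\left(156 \right)} + Y{\left(-107 \right)}\right) = \left(-4904 - 27498\right) \left(0 - \frac{1}{276}\right) = \left(-32402\right) \left(- \frac{1}{276}\right) = \frac{16201}{138}$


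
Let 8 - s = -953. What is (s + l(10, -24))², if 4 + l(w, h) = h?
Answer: 870489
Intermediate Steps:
s = 961 (s = 8 - 1*(-953) = 8 + 953 = 961)
l(w, h) = -4 + h
(s + l(10, -24))² = (961 + (-4 - 24))² = (961 - 28)² = 933² = 870489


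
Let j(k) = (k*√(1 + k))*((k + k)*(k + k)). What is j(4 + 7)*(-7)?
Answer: -74536*√3 ≈ -1.2910e+5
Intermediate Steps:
j(k) = 4*k³*√(1 + k) (j(k) = (k*√(1 + k))*((2*k)*(2*k)) = (k*√(1 + k))*(4*k²) = 4*k³*√(1 + k))
j(4 + 7)*(-7) = (4*(4 + 7)³*√(1 + (4 + 7)))*(-7) = (4*11³*√(1 + 11))*(-7) = (4*1331*√12)*(-7) = (4*1331*(2*√3))*(-7) = (10648*√3)*(-7) = -74536*√3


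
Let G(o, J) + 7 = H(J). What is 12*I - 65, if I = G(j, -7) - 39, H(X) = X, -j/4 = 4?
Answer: -701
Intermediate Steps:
j = -16 (j = -4*4 = -16)
G(o, J) = -7 + J
I = -53 (I = (-7 - 7) - 39 = -14 - 39 = -53)
12*I - 65 = 12*(-53) - 65 = -636 - 65 = -701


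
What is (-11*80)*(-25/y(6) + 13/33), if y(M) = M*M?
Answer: 2380/9 ≈ 264.44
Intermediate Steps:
y(M) = M²
(-11*80)*(-25/y(6) + 13/33) = (-11*80)*(-25/(6²) + 13/33) = -880*(-25/36 + 13*(1/33)) = -880*(-25*1/36 + 13/33) = -880*(-25/36 + 13/33) = -880*(-119/396) = 2380/9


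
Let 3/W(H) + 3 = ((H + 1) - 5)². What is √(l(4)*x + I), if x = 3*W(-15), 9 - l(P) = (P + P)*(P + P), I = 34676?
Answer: 7*√90694646/358 ≈ 186.21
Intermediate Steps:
W(H) = 3/(-3 + (-4 + H)²) (W(H) = 3/(-3 + ((H + 1) - 5)²) = 3/(-3 + ((1 + H) - 5)²) = 3/(-3 + (-4 + H)²))
l(P) = 9 - 4*P² (l(P) = 9 - (P + P)*(P + P) = 9 - 2*P*2*P = 9 - 4*P²)
x = 9/358 (x = 3*(3/(-3 + (-4 - 15)²)) = 3*(3/(-3 + (-19)²)) = 3*(3/(-3 + 361)) = 3*(3/358) = 9/358 ≈ 0.025140)
√(l(4)*x + I) = √((9 - 4*4²)*(9/358) + 34676) = √((9 - 4*16)*(9/358) + 34676) = √((9 - 64)*(9/358) + 34676) = √(-55*9/358 + 34676) = √(-495/358 + 34676) = √(12413513/358) = 7*√90694646/358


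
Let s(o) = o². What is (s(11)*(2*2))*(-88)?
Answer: -42592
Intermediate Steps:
(s(11)*(2*2))*(-88) = (11²*(2*2))*(-88) = (121*4)*(-88) = 484*(-88) = -42592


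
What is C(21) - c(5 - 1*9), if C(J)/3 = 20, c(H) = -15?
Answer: 75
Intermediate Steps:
C(J) = 60 (C(J) = 3*20 = 60)
C(21) - c(5 - 1*9) = 60 - 1*(-15) = 60 + 15 = 75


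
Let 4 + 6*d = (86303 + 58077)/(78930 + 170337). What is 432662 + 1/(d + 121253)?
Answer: 39230626669896359/90672688309 ≈ 4.3266e+5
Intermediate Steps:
d = -426344/747801 (d = -⅔ + ((86303 + 58077)/(78930 + 170337))/6 = -⅔ + (144380/249267)/6 = -⅔ + (144380*(1/249267))/6 = -⅔ + (⅙)*(144380/249267) = -⅔ + 72190/747801 = -426344/747801 ≈ -0.57013)
432662 + 1/(d + 121253) = 432662 + 1/(-426344/747801 + 121253) = 432662 + 1/(90672688309/747801) = 432662 + 747801/90672688309 = 39230626669896359/90672688309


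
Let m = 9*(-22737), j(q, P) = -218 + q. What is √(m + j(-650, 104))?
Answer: I*√205501 ≈ 453.32*I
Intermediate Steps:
m = -204633
√(m + j(-650, 104)) = √(-204633 + (-218 - 650)) = √(-204633 - 868) = √(-205501) = I*√205501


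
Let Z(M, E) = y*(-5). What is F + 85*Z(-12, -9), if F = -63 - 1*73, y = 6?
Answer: -2686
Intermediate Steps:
Z(M, E) = -30 (Z(M, E) = 6*(-5) = -30)
F = -136 (F = -63 - 73 = -136)
F + 85*Z(-12, -9) = -136 + 85*(-30) = -136 - 2550 = -2686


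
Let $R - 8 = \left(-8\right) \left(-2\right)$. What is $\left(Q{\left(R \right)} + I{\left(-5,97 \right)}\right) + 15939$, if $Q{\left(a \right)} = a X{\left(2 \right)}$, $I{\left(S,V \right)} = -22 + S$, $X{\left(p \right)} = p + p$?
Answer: $16008$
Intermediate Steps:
$X{\left(p \right)} = 2 p$
$R = 24$ ($R = 8 - -16 = 8 + 16 = 24$)
$Q{\left(a \right)} = 4 a$ ($Q{\left(a \right)} = a 2 \cdot 2 = a 4 = 4 a$)
$\left(Q{\left(R \right)} + I{\left(-5,97 \right)}\right) + 15939 = \left(4 \cdot 24 - 27\right) + 15939 = \left(96 - 27\right) + 15939 = 69 + 15939 = 16008$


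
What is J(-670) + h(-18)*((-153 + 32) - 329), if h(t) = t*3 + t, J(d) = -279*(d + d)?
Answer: 406260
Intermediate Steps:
J(d) = -558*d
h(t) = 4*t (h(t) = 3*t + t = 4*t)
J(-670) + h(-18)*((-153 + 32) - 329) = -558*(-670) + (4*(-18))*((-153 + 32) - 329) = 373860 - 72*(-121 - 329) = 373860 - 72*(-450) = 373860 + 32400 = 406260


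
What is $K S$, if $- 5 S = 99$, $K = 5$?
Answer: $-99$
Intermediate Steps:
$S = - \frac{99}{5}$ ($S = \left(- \frac{1}{5}\right) 99 = - \frac{99}{5} \approx -19.8$)
$K S = 5 \left(- \frac{99}{5}\right) = -99$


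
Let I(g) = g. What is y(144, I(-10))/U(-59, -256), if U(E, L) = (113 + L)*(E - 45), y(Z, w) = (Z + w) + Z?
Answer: 139/7436 ≈ 0.018693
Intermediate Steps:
y(Z, w) = w + 2*Z
U(E, L) = (-45 + E)*(113 + L) (U(E, L) = (113 + L)*(-45 + E) = (-45 + E)*(113 + L))
y(144, I(-10))/U(-59, -256) = (-10 + 2*144)/(-5085 - 45*(-256) + 113*(-59) - 59*(-256)) = (-10 + 288)/(-5085 + 11520 - 6667 + 15104) = 278/14872 = 278*(1/14872) = 139/7436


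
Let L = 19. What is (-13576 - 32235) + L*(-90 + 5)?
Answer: -47426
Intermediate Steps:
(-13576 - 32235) + L*(-90 + 5) = (-13576 - 32235) + 19*(-90 + 5) = -45811 + 19*(-85) = -45811 - 1615 = -47426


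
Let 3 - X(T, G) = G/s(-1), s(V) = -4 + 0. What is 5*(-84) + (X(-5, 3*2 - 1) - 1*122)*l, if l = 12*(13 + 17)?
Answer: -42810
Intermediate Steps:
l = 360 (l = 12*30 = 360)
s(V) = -4
X(T, G) = 3 + G/4 (X(T, G) = 3 - G/(-4) = 3 - G*(-1)/4 = 3 - (-1)*G/4 = 3 + G/4)
5*(-84) + (X(-5, 3*2 - 1) - 1*122)*l = 5*(-84) + ((3 + (3*2 - 1)/4) - 1*122)*360 = -420 + ((3 + (6 - 1)/4) - 122)*360 = -420 + ((3 + (1/4)*5) - 122)*360 = -420 + ((3 + 5/4) - 122)*360 = -420 + (17/4 - 122)*360 = -420 - 471/4*360 = -420 - 42390 = -42810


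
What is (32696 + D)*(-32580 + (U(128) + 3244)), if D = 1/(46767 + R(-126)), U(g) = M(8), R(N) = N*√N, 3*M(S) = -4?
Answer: -299980669028971204/312736095 - 176024*I*√14/34748455 ≈ -9.5921e+8 - 0.018954*I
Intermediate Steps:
M(S) = -4/3 (M(S) = (⅓)*(-4) = -4/3)
R(N) = N^(3/2)
U(g) = -4/3
D = 1/(46767 - 378*I*√14) (D = 1/(46767 + (-126)^(3/2)) = 1/(46767 - 378*I*√14) ≈ 2.1363e-5 + 6.4607e-7*I)
(32696 + D)*(-32580 + (U(128) + 3244)) = (32696 + (2227/104245365 + 6*I*√14/34748455))*(-32580 + (-4/3 + 3244)) = (3408406456267/104245365 + 6*I*√14/34748455)*(-32580 + 9728/3) = (3408406456267/104245365 + 6*I*√14/34748455)*(-88012/3) = -299980669028971204/312736095 - 176024*I*√14/34748455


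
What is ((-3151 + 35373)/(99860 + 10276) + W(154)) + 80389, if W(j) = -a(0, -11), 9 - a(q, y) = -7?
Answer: 4425996475/55068 ≈ 80373.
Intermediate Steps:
a(q, y) = 16 (a(q, y) = 9 - 1*(-7) = 9 + 7 = 16)
W(j) = -16 (W(j) = -1*16 = -16)
((-3151 + 35373)/(99860 + 10276) + W(154)) + 80389 = ((-3151 + 35373)/(99860 + 10276) - 16) + 80389 = (32222/110136 - 16) + 80389 = (32222*(1/110136) - 16) + 80389 = (16111/55068 - 16) + 80389 = -864977/55068 + 80389 = 4425996475/55068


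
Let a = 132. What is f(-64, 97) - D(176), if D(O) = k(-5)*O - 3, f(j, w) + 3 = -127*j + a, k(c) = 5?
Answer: 7380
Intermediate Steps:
f(j, w) = 129 - 127*j (f(j, w) = -3 + (-127*j + 132) = -3 + (132 - 127*j) = 129 - 127*j)
D(O) = -3 + 5*O (D(O) = 5*O - 3 = -3 + 5*O)
f(-64, 97) - D(176) = (129 - 127*(-64)) - (-3 + 5*176) = (129 + 8128) - (-3 + 880) = 8257 - 1*877 = 8257 - 877 = 7380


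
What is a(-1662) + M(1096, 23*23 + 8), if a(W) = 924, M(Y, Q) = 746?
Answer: 1670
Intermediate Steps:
a(-1662) + M(1096, 23*23 + 8) = 924 + 746 = 1670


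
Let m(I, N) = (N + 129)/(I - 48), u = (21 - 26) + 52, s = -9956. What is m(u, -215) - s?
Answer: 10042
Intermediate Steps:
u = 47 (u = -5 + 52 = 47)
m(I, N) = (129 + N)/(-48 + I)
m(u, -215) - s = (129 - 215)/(-48 + 47) - 1*(-9956) = -86/(-1) + 9956 = -1*(-86) + 9956 = 86 + 9956 = 10042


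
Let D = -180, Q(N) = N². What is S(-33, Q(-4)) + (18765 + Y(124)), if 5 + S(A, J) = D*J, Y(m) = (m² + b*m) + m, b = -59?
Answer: 24064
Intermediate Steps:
Y(m) = m² - 58*m (Y(m) = (m² - 59*m) + m = m² - 58*m)
S(A, J) = -5 - 180*J
S(-33, Q(-4)) + (18765 + Y(124)) = (-5 - 180*(-4)²) + (18765 + 124*(-58 + 124)) = (-5 - 180*16) + (18765 + 124*66) = (-5 - 2880) + (18765 + 8184) = -2885 + 26949 = 24064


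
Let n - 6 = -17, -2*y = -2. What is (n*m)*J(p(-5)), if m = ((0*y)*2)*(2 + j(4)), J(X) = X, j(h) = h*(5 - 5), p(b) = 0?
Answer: 0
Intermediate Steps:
y = 1 (y = -½*(-2) = 1)
j(h) = 0 (j(h) = h*0 = 0)
n = -11 (n = 6 - 17 = -11)
m = 0 (m = ((0*1)*2)*(2 + 0) = (0*2)*2 = 0*2 = 0)
(n*m)*J(p(-5)) = -11*0*0 = 0*0 = 0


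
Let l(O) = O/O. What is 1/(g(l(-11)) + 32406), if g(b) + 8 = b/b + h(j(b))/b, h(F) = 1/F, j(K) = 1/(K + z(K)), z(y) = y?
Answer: 1/32401 ≈ 3.0863e-5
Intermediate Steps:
j(K) = 1/(2*K) (j(K) = 1/(K + K) = 1/(2*K))
l(O) = 1
g(b) = -5 (g(b) = -8 + (b/b + 1/(((1/(2*b)))*b)) = -8 + (1 + (2*b)/b) = -8 + (1 + 2) = -8 + 3 = -5)
1/(g(l(-11)) + 32406) = 1/(-5 + 32406) = 1/32401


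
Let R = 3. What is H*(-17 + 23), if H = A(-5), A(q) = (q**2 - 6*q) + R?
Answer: 348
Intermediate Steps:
A(q) = 3 + q**2 - 6*q (A(q) = (q**2 - 6*q) + 3 = 3 + q**2 - 6*q)
H = 58 (H = 3 + (-5)**2 - 6*(-5) = 3 + 25 + 30 = 58)
H*(-17 + 23) = 58*(-17 + 23) = 58*6 = 348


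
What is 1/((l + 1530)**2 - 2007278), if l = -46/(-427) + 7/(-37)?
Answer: 249608401/83212635677011 ≈ 2.9996e-6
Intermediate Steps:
l = -1287/15799 (l = -46*(-1/427) + 7*(-1/37) = 46/427 - 7/37 = -1287/15799 ≈ -0.081461)
1/((l + 1530)**2 - 2007278) = 1/((-1287/15799 + 1530)**2 - 2007278) = 1/((24171183/15799)**2 - 2007278) = 1/(584246087619489/249608401 - 2007278) = 1/(83212635677011/249608401) = 249608401/83212635677011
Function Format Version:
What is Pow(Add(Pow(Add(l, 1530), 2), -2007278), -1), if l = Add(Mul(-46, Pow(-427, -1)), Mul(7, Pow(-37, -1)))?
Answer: Rational(249608401, 83212635677011) ≈ 2.9996e-6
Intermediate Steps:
l = Rational(-1287, 15799) (l = Add(Mul(-46, Rational(-1, 427)), Mul(7, Rational(-1, 37))) = Add(Rational(46, 427), Rational(-7, 37)) = Rational(-1287, 15799) ≈ -0.081461)
Pow(Add(Pow(Add(l, 1530), 2), -2007278), -1) = Pow(Add(Pow(Add(Rational(-1287, 15799), 1530), 2), -2007278), -1) = Pow(Add(Pow(Rational(24171183, 15799), 2), -2007278), -1) = Pow(Add(Rational(584246087619489, 249608401), -2007278), -1) = Pow(Rational(83212635677011, 249608401), -1) = Rational(249608401, 83212635677011)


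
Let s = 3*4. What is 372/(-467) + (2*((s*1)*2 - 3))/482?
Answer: -79845/112547 ≈ -0.70944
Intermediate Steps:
s = 12
372/(-467) + (2*((s*1)*2 - 3))/482 = 372/(-467) + (2*((12*1)*2 - 3))/482 = 372*(-1/467) + (2*(12*2 - 3))*(1/482) = -372/467 + (2*(24 - 3))*(1/482) = -372/467 + (2*21)*(1/482) = -372/467 + 42*(1/482) = -372/467 + 21/241 = -79845/112547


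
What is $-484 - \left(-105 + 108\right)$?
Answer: $-487$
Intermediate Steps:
$-484 - \left(-105 + 108\right) = -484 - 3 = -487$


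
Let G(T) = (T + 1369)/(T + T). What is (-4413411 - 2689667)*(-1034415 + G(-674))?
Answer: 4952237977714985/674 ≈ 7.3475e+12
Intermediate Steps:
G(T) = (1369 + T)/(2*T) (G(T) = (1369 + T)/((2*T)) = (1369 + T)*(1/(2*T)) = (1369 + T)/(2*T))
(-4413411 - 2689667)*(-1034415 + G(-674)) = (-4413411 - 2689667)*(-1034415 + (½)*(1369 - 674)/(-674)) = -7103078*(-1034415 + (½)*(-1/674)*695) = -7103078*(-1034415 - 695/1348) = -7103078*(-1394392115/1348) = 4952237977714985/674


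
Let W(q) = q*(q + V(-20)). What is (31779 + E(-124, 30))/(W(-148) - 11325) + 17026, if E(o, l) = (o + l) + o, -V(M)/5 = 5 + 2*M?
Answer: 260823785/15321 ≈ 17024.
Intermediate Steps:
V(M) = -25 - 10*M (V(M) = -5*(5 + 2*M) = -25 - 10*M)
E(o, l) = l + 2*o (E(o, l) = (l + o) + o = l + 2*o)
W(q) = q*(175 + q) (W(q) = q*(q + (-25 - 10*(-20))) = q*(q + (-25 + 200)) = q*(q + 175) = q*(175 + q))
(31779 + E(-124, 30))/(W(-148) - 11325) + 17026 = (31779 + (30 + 2*(-124)))/(-148*(175 - 148) - 11325) + 17026 = (31779 + (30 - 248))/(-148*27 - 11325) + 17026 = (31779 - 218)/(-3996 - 11325) + 17026 = 31561/(-15321) + 17026 = 31561*(-1/15321) + 17026 = -31561/15321 + 17026 = 260823785/15321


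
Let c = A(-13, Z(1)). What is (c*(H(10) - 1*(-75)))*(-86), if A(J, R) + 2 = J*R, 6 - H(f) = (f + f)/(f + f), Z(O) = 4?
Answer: 371520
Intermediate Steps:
H(f) = 5 (H(f) = 6 - (f + f)/(f + f) = 6 - 2*f/(2*f) = 6 - 2*f*1/(2*f) = 6 - 1*1 = 6 - 1 = 5)
A(J, R) = -2 + J*R
c = -54 (c = -2 - 13*4 = -2 - 52 = -54)
(c*(H(10) - 1*(-75)))*(-86) = -54*(5 - 1*(-75))*(-86) = -54*(5 + 75)*(-86) = -54*80*(-86) = -4320*(-86) = 371520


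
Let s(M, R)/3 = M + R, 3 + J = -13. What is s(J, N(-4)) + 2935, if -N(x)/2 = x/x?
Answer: 2881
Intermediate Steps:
J = -16 (J = -3 - 13 = -16)
N(x) = -2 (N(x) = -2*x/x = -2*1 = -2)
s(M, R) = 3*M + 3*R (s(M, R) = 3*(M + R) = 3*M + 3*R)
s(J, N(-4)) + 2935 = (3*(-16) + 3*(-2)) + 2935 = (-48 - 6) + 2935 = -54 + 2935 = 2881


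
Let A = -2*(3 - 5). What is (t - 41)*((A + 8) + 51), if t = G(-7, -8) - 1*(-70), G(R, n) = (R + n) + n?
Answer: 378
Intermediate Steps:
G(R, n) = R + 2*n
A = 4 (A = -2*(-2) = 4)
t = 47 (t = (-7 + 2*(-8)) - 1*(-70) = (-7 - 16) + 70 = -23 + 70 = 47)
(t - 41)*((A + 8) + 51) = (47 - 41)*((4 + 8) + 51) = 6*(12 + 51) = 6*63 = 378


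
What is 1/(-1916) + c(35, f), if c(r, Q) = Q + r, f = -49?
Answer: -26825/1916 ≈ -14.001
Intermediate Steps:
1/(-1916) + c(35, f) = 1/(-1916) + (-49 + 35) = -1/1916 - 14 = -26825/1916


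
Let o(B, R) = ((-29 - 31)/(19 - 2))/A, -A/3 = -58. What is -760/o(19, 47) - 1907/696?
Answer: 26075821/696 ≈ 37465.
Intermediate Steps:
A = 174 (A = -3*(-58) = 174)
o(B, R) = -10/493 (o(B, R) = ((-29 - 31)/(19 - 2))/174 = -60/17*(1/174) = -60*1/17*(1/174) = -60/17*1/174 = -10/493)
-760/o(19, 47) - 1907/696 = -760/(-10/493) - 1907/696 = -760*(-493/10) - 1907*1/696 = 37468 - 1907/696 = 26075821/696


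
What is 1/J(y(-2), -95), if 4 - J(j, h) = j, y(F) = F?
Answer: 1/6 ≈ 0.16667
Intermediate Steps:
J(j, h) = 4 - j
1/J(y(-2), -95) = 1/(4 - 1*(-2)) = 1/(4 + 2) = 1/6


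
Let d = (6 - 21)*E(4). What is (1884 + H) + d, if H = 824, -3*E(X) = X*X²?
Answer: 3028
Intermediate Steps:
E(X) = -X³/3 (E(X) = -X*X²/3 = -X³/3)
d = 320 (d = (6 - 21)*(-⅓*4³) = -(-5)*64 = -15*(-64/3) = 320)
(1884 + H) + d = (1884 + 824) + 320 = 2708 + 320 = 3028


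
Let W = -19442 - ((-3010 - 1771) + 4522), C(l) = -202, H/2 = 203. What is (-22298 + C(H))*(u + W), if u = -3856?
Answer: 518377500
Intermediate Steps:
H = 406 (H = 2*203 = 406)
W = -19183 (W = -19442 - (-4781 + 4522) = -19442 - 1*(-259) = -19442 + 259 = -19183)
(-22298 + C(H))*(u + W) = (-22298 - 202)*(-3856 - 19183) = -22500*(-23039) = 518377500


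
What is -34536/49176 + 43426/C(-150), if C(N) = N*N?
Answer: 9433729/7683750 ≈ 1.2278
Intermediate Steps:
C(N) = N**2
-34536/49176 + 43426/C(-150) = -34536/49176 + 43426/((-150)**2) = -34536*1/49176 + 43426/22500 = -1439/2049 + 43426*(1/22500) = -1439/2049 + 21713/11250 = 9433729/7683750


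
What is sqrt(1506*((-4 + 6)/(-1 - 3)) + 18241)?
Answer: 4*sqrt(1093) ≈ 132.24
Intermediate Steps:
sqrt(1506*((-4 + 6)/(-1 - 3)) + 18241) = sqrt(1506*(2/(-4)) + 18241) = sqrt(1506*(2*(-1/4)) + 18241) = sqrt(1506*(-1/2) + 18241) = sqrt(-753 + 18241) = sqrt(17488) = 4*sqrt(1093)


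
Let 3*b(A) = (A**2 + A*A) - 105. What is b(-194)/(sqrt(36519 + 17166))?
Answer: 75167*sqrt(5965)/53685 ≈ 108.14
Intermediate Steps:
b(A) = -35 + 2*A**2/3 (b(A) = ((A**2 + A*A) - 105)/3 = ((A**2 + A**2) - 105)/3 = (2*A**2 - 105)/3 = (-105 + 2*A**2)/3 = -35 + 2*A**2/3)
b(-194)/(sqrt(36519 + 17166)) = (-35 + (2/3)*(-194)**2)/(sqrt(36519 + 17166)) = (-35 + (2/3)*37636)/(sqrt(53685)) = (-35 + 75272/3)/((3*sqrt(5965))) = 75167*(sqrt(5965)/17895)/3 = 75167*sqrt(5965)/53685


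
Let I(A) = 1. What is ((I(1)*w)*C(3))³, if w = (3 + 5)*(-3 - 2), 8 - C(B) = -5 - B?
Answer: -262144000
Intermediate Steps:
C(B) = 13 + B (C(B) = 8 - (-5 - B) = 8 + (5 + B) = 13 + B)
w = -40 (w = 8*(-5) = -40)
((I(1)*w)*C(3))³ = ((1*(-40))*(13 + 3))³ = (-40*16)³ = (-640)³ = -262144000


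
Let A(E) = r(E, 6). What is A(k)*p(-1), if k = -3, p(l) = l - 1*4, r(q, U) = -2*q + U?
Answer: -60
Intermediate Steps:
r(q, U) = U - 2*q
p(l) = -4 + l (p(l) = l - 4 = -4 + l)
A(E) = 6 - 2*E
A(k)*p(-1) = (6 - 2*(-3))*(-4 - 1) = (6 + 6)*(-5) = 12*(-5) = -60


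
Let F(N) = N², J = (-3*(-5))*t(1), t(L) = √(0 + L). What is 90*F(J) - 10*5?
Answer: 20200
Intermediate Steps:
t(L) = √L
J = 15 (J = (-3*(-5))*√1 = 15*1 = 15)
90*F(J) - 10*5 = 90*15² - 10*5 = 90*225 - 50 = 20250 - 50 = 20200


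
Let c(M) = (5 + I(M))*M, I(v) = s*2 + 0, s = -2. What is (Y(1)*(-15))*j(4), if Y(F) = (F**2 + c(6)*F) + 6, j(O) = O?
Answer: -780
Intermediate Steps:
I(v) = -4 (I(v) = -2*2 + 0 = -4 + 0 = -4)
c(M) = M (c(M) = (5 - 4)*M = 1*M = M)
Y(F) = 6 + F**2 + 6*F (Y(F) = (F**2 + 6*F) + 6 = 6 + F**2 + 6*F)
(Y(1)*(-15))*j(4) = ((6 + 1**2 + 6*1)*(-15))*4 = ((6 + 1 + 6)*(-15))*4 = (13*(-15))*4 = -195*4 = -780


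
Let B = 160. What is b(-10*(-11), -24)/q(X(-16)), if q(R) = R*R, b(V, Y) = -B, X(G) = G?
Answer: -5/8 ≈ -0.62500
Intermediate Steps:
b(V, Y) = -160 (b(V, Y) = -1*160 = -160)
q(R) = R²
b(-10*(-11), -24)/q(X(-16)) = -160/((-16)²) = -160/256 = -160*1/256 = -5/8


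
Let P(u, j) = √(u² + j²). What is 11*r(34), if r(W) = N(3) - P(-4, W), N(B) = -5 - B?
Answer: -88 - 22*√293 ≈ -464.58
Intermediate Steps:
P(u, j) = √(j² + u²)
r(W) = -8 - √(16 + W²) (r(W) = (-5 - 1*3) - √(W² + (-4)²) = (-5 - 3) - √(W² + 16) = -8 - √(16 + W²))
11*r(34) = 11*(-8 - √(16 + 34²)) = 11*(-8 - √(16 + 1156)) = 11*(-8 - √1172) = 11*(-8 - 2*√293) = -88 - 22*√293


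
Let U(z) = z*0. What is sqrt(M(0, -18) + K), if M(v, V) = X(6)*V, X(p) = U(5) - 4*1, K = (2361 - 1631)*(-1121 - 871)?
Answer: 2*I*sqrt(363522) ≈ 1205.9*I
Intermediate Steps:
U(z) = 0
K = -1454160 (K = 730*(-1992) = -1454160)
X(p) = -4 (X(p) = 0 - 4*1 = 0 - 4 = -4)
M(v, V) = -4*V
sqrt(M(0, -18) + K) = sqrt(-4*(-18) - 1454160) = sqrt(72 - 1454160) = sqrt(-1454088) = 2*I*sqrt(363522)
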